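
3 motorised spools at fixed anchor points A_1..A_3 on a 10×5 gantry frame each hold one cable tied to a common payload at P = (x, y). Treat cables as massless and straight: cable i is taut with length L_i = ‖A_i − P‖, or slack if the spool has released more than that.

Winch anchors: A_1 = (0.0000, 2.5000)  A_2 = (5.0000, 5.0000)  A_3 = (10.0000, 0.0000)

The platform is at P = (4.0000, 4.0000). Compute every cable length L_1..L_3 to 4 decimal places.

(4.2720, 1.4142, 7.2111)

L_1 = √((0.0000−4.0000)² + (2.5000−4.0000)²) = 4.2720
L_2 = √((5.0000−4.0000)² + (5.0000−4.0000)²) = 1.4142
L_3 = √((10.0000−4.0000)² + (0.0000−4.0000)²) = 7.2111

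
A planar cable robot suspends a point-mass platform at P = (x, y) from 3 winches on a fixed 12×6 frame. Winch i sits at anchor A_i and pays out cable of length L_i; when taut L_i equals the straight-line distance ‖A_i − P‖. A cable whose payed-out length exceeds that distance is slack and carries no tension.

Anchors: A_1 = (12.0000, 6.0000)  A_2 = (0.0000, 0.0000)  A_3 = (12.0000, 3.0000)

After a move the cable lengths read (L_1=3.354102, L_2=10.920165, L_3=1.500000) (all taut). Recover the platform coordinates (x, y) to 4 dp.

circle eqns → linear via eq_j − eq_1; set c_j = A_j·A_j − L_j²
c_1 = 144.0000+36.0000−11.2500 = 168.7500
24.0000·x + 12.0000·y = c_1−c_2 = 288.0000
0.0000·x + 6.0000·y = c_1−c_3 = 18.0000
solve first two rows → x=10.5000, y=3.0000

(10.5000, 3.0000)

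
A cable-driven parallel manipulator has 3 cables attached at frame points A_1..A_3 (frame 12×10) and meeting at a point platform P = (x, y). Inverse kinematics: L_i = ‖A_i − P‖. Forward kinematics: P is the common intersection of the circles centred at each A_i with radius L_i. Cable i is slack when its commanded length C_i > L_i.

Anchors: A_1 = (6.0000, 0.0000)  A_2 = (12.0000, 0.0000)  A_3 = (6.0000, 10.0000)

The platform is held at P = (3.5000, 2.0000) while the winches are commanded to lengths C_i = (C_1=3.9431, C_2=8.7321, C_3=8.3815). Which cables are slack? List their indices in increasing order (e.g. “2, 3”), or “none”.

cable 1: L_1 = ‖A_1−P‖ = 3.2016;  C_1 = 3.9431 → slack
cable 2: L_2 = ‖A_2−P‖ = 8.7321;  C_2 = 8.7321 → taut
cable 3: L_3 = ‖A_3−P‖ = 8.3815;  C_3 = 8.3815 → taut

1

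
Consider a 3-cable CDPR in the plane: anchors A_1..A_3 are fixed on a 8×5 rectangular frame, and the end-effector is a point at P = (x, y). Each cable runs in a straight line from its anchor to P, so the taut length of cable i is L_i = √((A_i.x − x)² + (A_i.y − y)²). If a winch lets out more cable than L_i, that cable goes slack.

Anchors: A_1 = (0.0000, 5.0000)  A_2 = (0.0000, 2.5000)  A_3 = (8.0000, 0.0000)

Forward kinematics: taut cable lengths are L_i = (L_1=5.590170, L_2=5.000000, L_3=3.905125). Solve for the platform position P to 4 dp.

(5.0000, 2.5000)

expand ‖A_i−P‖²=L_i² and subtract eq 1 (k_i ≔ ‖A_i‖²−L_i²)
k_1 = 0.0000+25.0000−31.2500 = -6.2500
eq1−eq2 → [0.0000  5.0000]·P = 12.5000
eq1−eq3 → [-16.0000  10.0000]·P = -55.0000
2×2 solve → P = (5.0000, 2.5000)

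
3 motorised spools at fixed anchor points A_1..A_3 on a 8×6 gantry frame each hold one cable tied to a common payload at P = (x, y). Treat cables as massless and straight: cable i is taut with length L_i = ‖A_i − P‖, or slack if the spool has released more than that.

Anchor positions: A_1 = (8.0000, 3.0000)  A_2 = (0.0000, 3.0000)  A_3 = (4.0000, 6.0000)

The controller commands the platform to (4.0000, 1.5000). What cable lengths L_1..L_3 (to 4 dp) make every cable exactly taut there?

L_1: Δ = A_1−P = (4.0000, 1.5000) → ‖Δ‖ = √18.2500 = 4.2720
L_2: Δ = A_2−P = (-4.0000, 1.5000) → ‖Δ‖ = √18.2500 = 4.2720
L_3: Δ = A_3−P = (0.0000, 4.5000) → ‖Δ‖ = √20.2500 = 4.5000

(4.2720, 4.2720, 4.5000)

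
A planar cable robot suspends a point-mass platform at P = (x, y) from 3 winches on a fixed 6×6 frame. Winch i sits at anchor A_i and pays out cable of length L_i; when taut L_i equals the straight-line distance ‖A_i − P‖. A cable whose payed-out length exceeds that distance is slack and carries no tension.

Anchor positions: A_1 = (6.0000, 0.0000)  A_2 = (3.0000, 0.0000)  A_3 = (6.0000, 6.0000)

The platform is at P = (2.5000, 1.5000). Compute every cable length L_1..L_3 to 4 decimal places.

(3.8079, 1.5811, 5.7009)

cable 1: Δx=3.5000, Δy=-1.5000; L_1 = √(Δx²+Δy²) = 3.8079
cable 2: Δx=0.5000, Δy=-1.5000; L_2 = √(Δx²+Δy²) = 1.5811
cable 3: Δx=3.5000, Δy=4.5000; L_3 = √(Δx²+Δy²) = 5.7009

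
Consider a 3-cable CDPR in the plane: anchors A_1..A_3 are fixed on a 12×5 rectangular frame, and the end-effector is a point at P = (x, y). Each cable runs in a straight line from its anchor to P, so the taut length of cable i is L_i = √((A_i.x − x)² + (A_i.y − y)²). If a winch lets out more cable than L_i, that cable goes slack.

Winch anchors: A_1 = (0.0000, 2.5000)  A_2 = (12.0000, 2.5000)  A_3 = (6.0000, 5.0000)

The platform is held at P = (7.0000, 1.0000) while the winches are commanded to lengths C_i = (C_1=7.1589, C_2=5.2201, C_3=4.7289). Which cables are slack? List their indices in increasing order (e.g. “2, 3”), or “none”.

3

cable 1: √((-7.0000)²+(1.5000)²)=7.1589, C_1=7.1589: taut
cable 2: √((5.0000)²+(1.5000)²)=5.2202, C_2=5.2201: taut
cable 3: √((-1.0000)²+(4.0000)²)=4.1231, C_3=4.7289: slack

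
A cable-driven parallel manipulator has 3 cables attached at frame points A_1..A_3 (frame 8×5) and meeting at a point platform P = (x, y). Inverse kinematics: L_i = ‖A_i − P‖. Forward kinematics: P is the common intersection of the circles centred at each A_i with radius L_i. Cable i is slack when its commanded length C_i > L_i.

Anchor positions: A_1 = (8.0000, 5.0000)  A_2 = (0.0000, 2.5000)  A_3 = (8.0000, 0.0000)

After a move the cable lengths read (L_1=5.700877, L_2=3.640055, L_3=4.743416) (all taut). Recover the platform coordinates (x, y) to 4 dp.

(3.5000, 1.5000)

circle eqns → linear via eq_j − eq_1; set c_j = A_j·A_j − L_j²
c_1 = 64.0000+25.0000−32.5000 = 56.5000
16.0000·x + 5.0000·y = c_1−c_2 = 63.5000
0.0000·x + 10.0000·y = c_1−c_3 = 15.0000
solve first two rows → x=3.5000, y=1.5000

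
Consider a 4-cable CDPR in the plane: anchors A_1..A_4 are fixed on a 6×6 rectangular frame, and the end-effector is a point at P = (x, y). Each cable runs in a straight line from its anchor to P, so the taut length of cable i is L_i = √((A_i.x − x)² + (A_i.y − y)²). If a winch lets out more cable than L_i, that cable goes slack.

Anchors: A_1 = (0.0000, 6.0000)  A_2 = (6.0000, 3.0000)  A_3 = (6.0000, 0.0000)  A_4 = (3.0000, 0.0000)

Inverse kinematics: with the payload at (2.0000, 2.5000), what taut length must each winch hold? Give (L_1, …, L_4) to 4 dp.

(4.0311, 4.0311, 4.7170, 2.6926)

L_1 = √((0.0000−2.0000)² + (6.0000−2.5000)²) = 4.0311
L_2 = √((6.0000−2.0000)² + (3.0000−2.5000)²) = 4.0311
L_3 = √((6.0000−2.0000)² + (0.0000−2.5000)²) = 4.7170
L_4 = √((3.0000−2.0000)² + (0.0000−2.5000)²) = 2.6926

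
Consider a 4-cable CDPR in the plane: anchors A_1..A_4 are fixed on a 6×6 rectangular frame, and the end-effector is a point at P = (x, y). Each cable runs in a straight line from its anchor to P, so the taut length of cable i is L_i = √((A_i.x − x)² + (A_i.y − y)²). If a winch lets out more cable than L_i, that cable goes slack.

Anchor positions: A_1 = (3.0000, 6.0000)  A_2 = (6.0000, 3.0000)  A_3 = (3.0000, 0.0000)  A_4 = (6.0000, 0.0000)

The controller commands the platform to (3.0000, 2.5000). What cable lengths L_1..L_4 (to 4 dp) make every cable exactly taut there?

(3.5000, 3.0414, 2.5000, 3.9051)

L_1: Δ = A_1−P = (0.0000, 3.5000) → ‖Δ‖ = √12.2500 = 3.5000
L_2: Δ = A_2−P = (3.0000, 0.5000) → ‖Δ‖ = √9.2500 = 3.0414
L_3: Δ = A_3−P = (0.0000, -2.5000) → ‖Δ‖ = √6.2500 = 2.5000
L_4: Δ = A_4−P = (3.0000, -2.5000) → ‖Δ‖ = √15.2500 = 3.9051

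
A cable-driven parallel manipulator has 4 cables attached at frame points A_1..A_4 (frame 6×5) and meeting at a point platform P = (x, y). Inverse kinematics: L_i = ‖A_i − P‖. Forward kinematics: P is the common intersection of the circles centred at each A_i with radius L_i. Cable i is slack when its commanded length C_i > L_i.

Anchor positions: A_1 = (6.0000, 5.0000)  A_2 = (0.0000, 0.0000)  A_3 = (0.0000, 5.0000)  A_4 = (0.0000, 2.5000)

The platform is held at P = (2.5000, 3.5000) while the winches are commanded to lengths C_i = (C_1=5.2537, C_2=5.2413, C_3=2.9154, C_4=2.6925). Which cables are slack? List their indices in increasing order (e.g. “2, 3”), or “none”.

cable 1: L_1 = ‖A_1−P‖ = 3.8079;  C_1 = 5.2537 → slack
cable 2: L_2 = ‖A_2−P‖ = 4.3012;  C_2 = 5.2413 → slack
cable 3: L_3 = ‖A_3−P‖ = 2.9155;  C_3 = 2.9154 → taut
cable 4: L_4 = ‖A_4−P‖ = 2.6926;  C_4 = 2.6925 → taut

1, 2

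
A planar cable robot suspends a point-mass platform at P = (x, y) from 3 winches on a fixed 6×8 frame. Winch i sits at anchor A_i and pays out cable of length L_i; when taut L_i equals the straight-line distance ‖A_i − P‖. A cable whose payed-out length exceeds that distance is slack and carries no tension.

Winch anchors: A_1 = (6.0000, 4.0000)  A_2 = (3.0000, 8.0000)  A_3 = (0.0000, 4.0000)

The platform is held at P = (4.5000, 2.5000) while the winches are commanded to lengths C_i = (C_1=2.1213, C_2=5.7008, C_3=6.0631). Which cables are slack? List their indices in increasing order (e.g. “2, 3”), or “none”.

cable 1: L_1 = ‖A_1−P‖ = 2.1213;  C_1 = 2.1213 → taut
cable 2: L_2 = ‖A_2−P‖ = 5.7009;  C_2 = 5.7008 → taut
cable 3: L_3 = ‖A_3−P‖ = 4.7434;  C_3 = 6.0631 → slack

3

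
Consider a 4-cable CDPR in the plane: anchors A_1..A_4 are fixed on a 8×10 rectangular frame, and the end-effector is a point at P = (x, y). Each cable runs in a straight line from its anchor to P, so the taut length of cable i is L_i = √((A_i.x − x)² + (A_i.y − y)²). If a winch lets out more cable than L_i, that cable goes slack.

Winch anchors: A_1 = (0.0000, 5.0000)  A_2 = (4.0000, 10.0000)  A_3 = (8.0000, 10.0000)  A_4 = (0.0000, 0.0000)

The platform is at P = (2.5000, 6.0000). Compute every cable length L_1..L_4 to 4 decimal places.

(2.6926, 4.2720, 6.8007, 6.5000)

L_1 = √((0.0000−2.5000)² + (5.0000−6.0000)²) = 2.6926
L_2 = √((4.0000−2.5000)² + (10.0000−6.0000)²) = 4.2720
L_3 = √((8.0000−2.5000)² + (10.0000−6.0000)²) = 6.8007
L_4 = √((0.0000−2.5000)² + (0.0000−6.0000)²) = 6.5000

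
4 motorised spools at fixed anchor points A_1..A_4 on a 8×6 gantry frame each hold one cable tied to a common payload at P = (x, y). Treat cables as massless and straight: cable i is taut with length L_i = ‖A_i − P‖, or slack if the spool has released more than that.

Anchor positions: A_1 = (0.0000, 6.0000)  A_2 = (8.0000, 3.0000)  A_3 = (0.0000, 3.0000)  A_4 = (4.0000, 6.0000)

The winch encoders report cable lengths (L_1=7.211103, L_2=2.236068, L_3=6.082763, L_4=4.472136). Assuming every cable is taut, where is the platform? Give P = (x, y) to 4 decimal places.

(6.0000, 2.0000)

each cable: (A_i−P)·(A_i−P) = L_i²; let c_i = ‖A_i‖²−L_i²
c_1 = 0.0000+36.0000−52.0000 = -16.0000
row 1: -16.0000x + 6.0000y = -84.0000  (c_2=68.0000)
row 2: 0.0000x + 6.0000y = 12.0000  (c_3=-28.0000)
row 3: -8.0000x + 0.0000y = -48.0000  (c_4=32.0000)
Cramer on rows 1–2 → x = 6.0000, y = 2.0000
check cable 4: ‖A_4−P‖² = 20.0000 ≈ L_4² = 20.0000 ✓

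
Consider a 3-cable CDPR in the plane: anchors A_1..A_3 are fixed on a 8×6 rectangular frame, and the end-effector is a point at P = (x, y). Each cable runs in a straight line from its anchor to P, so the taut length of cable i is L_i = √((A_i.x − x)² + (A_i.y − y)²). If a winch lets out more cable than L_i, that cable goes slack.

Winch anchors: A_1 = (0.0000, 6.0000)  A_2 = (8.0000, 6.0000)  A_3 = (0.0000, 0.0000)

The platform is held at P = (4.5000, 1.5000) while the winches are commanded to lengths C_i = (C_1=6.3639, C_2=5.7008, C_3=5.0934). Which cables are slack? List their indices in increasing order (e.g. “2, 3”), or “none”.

3

cable 1: √((-4.5000)²+(4.5000)²)=6.3640, C_1=6.3639: taut
cable 2: √((3.5000)²+(4.5000)²)=5.7009, C_2=5.7008: taut
cable 3: √((-4.5000)²+(-1.5000)²)=4.7434, C_3=5.0934: slack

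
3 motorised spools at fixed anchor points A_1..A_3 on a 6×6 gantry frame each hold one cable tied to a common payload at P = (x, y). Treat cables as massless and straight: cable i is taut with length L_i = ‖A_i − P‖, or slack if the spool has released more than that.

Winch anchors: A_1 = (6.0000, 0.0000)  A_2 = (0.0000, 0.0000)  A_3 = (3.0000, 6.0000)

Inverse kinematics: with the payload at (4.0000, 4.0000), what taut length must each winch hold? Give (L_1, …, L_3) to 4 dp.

(4.4721, 5.6569, 2.2361)

L_1 = √((6.0000−4.0000)² + (0.0000−4.0000)²) = 4.4721
L_2 = √((0.0000−4.0000)² + (0.0000−4.0000)²) = 5.6569
L_3 = √((3.0000−4.0000)² + (6.0000−4.0000)²) = 2.2361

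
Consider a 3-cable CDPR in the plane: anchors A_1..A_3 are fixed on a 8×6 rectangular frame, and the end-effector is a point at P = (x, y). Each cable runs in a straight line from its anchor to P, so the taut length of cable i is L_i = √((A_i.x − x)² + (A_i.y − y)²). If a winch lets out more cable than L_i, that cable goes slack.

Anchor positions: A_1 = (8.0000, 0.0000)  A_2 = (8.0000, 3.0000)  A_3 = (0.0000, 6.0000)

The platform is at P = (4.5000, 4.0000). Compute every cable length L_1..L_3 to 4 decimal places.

(5.3151, 3.6401, 4.9244)

L_1 = √((8.0000−4.5000)² + (0.0000−4.0000)²) = 5.3151
L_2 = √((8.0000−4.5000)² + (3.0000−4.0000)²) = 3.6401
L_3 = √((0.0000−4.5000)² + (6.0000−4.0000)²) = 4.9244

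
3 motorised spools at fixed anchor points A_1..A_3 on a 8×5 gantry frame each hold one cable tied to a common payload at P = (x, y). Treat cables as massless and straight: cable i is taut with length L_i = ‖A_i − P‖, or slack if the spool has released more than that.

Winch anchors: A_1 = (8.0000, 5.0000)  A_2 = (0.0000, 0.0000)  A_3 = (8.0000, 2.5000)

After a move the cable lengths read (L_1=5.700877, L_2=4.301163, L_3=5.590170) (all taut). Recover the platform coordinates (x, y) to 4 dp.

(2.5000, 3.5000)

circle eqns → linear via eq_j − eq_1; set c_j = A_j·A_j − L_j²
c_1 = 64.0000+25.0000−32.5000 = 56.5000
16.0000·x + 10.0000·y = c_1−c_2 = 75.0000
0.0000·x + 5.0000·y = c_1−c_3 = 17.5000
solve first two rows → x=2.5000, y=3.5000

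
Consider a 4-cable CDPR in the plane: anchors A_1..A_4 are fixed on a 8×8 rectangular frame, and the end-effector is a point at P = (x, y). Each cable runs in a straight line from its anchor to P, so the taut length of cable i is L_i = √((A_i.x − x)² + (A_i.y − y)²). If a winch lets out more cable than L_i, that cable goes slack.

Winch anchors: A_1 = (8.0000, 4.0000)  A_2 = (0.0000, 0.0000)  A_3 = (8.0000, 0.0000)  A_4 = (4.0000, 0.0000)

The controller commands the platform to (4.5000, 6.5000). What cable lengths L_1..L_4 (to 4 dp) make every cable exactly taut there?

L_1: Δ = A_1−P = (3.5000, -2.5000) → ‖Δ‖ = √18.5000 = 4.3012
L_2: Δ = A_2−P = (-4.5000, -6.5000) → ‖Δ‖ = √62.5000 = 7.9057
L_3: Δ = A_3−P = (3.5000, -6.5000) → ‖Δ‖ = √54.5000 = 7.3824
L_4: Δ = A_4−P = (-0.5000, -6.5000) → ‖Δ‖ = √42.5000 = 6.5192

(4.3012, 7.9057, 7.3824, 6.5192)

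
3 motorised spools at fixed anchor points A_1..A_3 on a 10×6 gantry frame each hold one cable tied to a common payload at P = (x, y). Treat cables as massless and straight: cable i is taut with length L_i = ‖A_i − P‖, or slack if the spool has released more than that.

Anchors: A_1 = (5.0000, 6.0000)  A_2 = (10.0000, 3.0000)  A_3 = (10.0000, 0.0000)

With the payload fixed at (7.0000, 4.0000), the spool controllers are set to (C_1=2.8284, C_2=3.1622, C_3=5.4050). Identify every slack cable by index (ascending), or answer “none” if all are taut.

3

i=1: geometric 2.8284 vs commanded 2.8284 ⇒ taut
i=2: geometric 3.1623 vs commanded 3.1622 ⇒ taut
i=3: geometric 5.0000 vs commanded 5.4050 ⇒ slack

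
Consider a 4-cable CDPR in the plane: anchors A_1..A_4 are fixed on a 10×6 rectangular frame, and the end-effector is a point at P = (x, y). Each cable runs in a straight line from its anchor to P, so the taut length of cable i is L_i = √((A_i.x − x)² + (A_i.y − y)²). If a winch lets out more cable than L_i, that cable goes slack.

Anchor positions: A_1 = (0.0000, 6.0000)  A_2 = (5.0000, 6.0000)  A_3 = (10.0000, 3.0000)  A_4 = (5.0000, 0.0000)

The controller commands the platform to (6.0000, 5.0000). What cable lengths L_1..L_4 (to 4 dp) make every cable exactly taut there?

L_1 = √((0.0000−6.0000)² + (6.0000−5.0000)²) = 6.0828
L_2 = √((5.0000−6.0000)² + (6.0000−5.0000)²) = 1.4142
L_3 = √((10.0000−6.0000)² + (3.0000−5.0000)²) = 4.4721
L_4 = √((5.0000−6.0000)² + (0.0000−5.0000)²) = 5.0990

(6.0828, 1.4142, 4.4721, 5.0990)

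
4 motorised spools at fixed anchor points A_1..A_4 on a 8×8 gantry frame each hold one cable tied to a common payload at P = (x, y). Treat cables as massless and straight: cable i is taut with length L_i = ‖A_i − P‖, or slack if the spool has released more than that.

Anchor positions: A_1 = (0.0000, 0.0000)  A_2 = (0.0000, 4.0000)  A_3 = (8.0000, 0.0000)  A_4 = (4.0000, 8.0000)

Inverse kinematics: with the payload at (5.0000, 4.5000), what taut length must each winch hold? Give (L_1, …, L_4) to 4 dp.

(6.7268, 5.0249, 5.4083, 3.6401)

cable 1: Δx=-5.0000, Δy=-4.5000; L_1 = √(Δx²+Δy²) = 6.7268
cable 2: Δx=-5.0000, Δy=-0.5000; L_2 = √(Δx²+Δy²) = 5.0249
cable 3: Δx=3.0000, Δy=-4.5000; L_3 = √(Δx²+Δy²) = 5.4083
cable 4: Δx=-1.0000, Δy=3.5000; L_4 = √(Δx²+Δy²) = 3.6401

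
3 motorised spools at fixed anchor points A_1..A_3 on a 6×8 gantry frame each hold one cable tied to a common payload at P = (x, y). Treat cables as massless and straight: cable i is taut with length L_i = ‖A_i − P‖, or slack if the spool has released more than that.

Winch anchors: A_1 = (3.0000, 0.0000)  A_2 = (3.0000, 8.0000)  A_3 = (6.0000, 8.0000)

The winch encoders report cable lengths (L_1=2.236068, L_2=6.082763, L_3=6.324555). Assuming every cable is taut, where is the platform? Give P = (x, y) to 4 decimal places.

(4.0000, 2.0000)

circle eqns → linear via eq_j − eq_1; set c_j = A_j·A_j − L_j²
c_1 = 9.0000+0.0000−5.0000 = 4.0000
0.0000·x − 16.0000·y = c_1−c_2 = -32.0000
-6.0000·x − 16.0000·y = c_1−c_3 = -56.0000
solve first two rows → x=4.0000, y=2.0000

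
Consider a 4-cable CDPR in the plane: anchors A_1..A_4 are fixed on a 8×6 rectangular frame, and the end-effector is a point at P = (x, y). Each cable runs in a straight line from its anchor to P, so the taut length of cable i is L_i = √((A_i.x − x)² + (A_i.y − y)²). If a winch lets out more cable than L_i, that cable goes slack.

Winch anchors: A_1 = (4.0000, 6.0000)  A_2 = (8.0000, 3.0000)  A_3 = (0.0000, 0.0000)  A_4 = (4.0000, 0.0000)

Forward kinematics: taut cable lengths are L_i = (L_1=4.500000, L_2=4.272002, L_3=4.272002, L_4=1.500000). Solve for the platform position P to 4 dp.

(4.0000, 1.5000)

circle eqns → linear via eq_j − eq_1; set k_j = A_j·A_j − L_j²
k_1 = 16.0000+36.0000−20.2500 = 31.7500
-8.0000·x + 6.0000·y = k_1−k_2 = -23.0000
8.0000·x + 12.0000·y = k_1−k_3 = 50.0000
0.0000·x + 12.0000·y = k_1−k_4 = 18.0000
solve first two rows → x=4.0000, y=1.5000
check cable 4: ‖A_4−P‖² = 2.2500 ≈ L_4² = 2.2500 ✓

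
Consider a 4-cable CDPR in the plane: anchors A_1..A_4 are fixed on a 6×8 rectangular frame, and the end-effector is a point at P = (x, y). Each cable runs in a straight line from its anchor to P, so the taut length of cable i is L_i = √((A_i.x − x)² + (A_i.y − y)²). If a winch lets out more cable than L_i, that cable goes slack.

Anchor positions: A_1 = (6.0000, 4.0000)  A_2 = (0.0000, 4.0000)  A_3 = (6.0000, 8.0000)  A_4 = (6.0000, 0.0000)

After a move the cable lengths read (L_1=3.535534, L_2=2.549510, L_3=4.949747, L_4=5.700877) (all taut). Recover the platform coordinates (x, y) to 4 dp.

(2.5000, 4.5000)

circle eqns → linear via eq_j − eq_1; set q_j = A_j·A_j − L_j²
q_1 = 36.0000+16.0000−12.5000 = 39.5000
12.0000·x + 0.0000·y = q_1−q_2 = 30.0000
0.0000·x − 8.0000·y = q_1−q_3 = -36.0000
0.0000·x + 8.0000·y = q_1−q_4 = 36.0000
solve first two rows → x=2.5000, y=4.5000
check cable 4: ‖A_4−P‖² = 32.5000 ≈ L_4² = 32.5000 ✓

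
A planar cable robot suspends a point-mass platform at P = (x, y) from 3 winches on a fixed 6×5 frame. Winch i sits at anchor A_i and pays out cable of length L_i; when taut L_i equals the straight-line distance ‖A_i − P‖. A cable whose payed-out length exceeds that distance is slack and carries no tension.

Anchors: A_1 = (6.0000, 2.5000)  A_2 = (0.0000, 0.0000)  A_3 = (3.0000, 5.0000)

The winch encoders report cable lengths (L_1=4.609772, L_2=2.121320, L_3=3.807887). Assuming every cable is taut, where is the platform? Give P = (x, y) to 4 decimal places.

circle eqns → linear via eq_j − eq_1; set k_j = A_j·A_j − L_j²
k_1 = 36.0000+6.2500−21.2500 = 21.0000
12.0000·x + 5.0000·y = k_1−k_2 = 25.5000
6.0000·x − 5.0000·y = k_1−k_3 = 1.5000
solve first two rows → x=1.5000, y=1.5000

(1.5000, 1.5000)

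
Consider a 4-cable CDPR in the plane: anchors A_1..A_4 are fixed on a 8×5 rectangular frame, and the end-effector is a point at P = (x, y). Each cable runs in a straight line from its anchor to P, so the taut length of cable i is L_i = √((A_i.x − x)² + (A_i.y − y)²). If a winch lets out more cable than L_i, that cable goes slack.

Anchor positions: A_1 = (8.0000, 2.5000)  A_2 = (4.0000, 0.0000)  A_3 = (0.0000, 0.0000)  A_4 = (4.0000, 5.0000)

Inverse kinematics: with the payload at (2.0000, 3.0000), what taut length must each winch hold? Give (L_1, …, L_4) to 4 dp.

L_1: Δ = A_1−P = (6.0000, -0.5000) → ‖Δ‖ = √36.2500 = 6.0208
L_2: Δ = A_2−P = (2.0000, -3.0000) → ‖Δ‖ = √13.0000 = 3.6056
L_3: Δ = A_3−P = (-2.0000, -3.0000) → ‖Δ‖ = √13.0000 = 3.6056
L_4: Δ = A_4−P = (2.0000, 2.0000) → ‖Δ‖ = √8.0000 = 2.8284

(6.0208, 3.6056, 3.6056, 2.8284)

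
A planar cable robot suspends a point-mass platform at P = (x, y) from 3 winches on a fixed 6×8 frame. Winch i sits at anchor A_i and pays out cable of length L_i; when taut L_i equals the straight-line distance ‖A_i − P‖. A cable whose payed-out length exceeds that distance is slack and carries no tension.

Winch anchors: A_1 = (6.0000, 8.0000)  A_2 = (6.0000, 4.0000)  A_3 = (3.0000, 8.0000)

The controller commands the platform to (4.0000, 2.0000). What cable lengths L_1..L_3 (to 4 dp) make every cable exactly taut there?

(6.3246, 2.8284, 6.0828)

L_1: Δ = A_1−P = (2.0000, 6.0000) → ‖Δ‖ = √40.0000 = 6.3246
L_2: Δ = A_2−P = (2.0000, 2.0000) → ‖Δ‖ = √8.0000 = 2.8284
L_3: Δ = A_3−P = (-1.0000, 6.0000) → ‖Δ‖ = √37.0000 = 6.0828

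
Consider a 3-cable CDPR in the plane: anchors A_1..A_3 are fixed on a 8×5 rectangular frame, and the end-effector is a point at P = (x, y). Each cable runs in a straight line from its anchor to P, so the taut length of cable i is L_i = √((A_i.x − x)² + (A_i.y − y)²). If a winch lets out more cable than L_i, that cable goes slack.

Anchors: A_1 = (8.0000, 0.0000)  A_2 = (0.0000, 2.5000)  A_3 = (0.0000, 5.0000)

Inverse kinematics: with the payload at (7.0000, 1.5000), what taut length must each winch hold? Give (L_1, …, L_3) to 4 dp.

L_1 = √((8.0000−7.0000)² + (0.0000−1.5000)²) = 1.8028
L_2 = √((0.0000−7.0000)² + (2.5000−1.5000)²) = 7.0711
L_3 = √((0.0000−7.0000)² + (5.0000−1.5000)²) = 7.8262

(1.8028, 7.0711, 7.8262)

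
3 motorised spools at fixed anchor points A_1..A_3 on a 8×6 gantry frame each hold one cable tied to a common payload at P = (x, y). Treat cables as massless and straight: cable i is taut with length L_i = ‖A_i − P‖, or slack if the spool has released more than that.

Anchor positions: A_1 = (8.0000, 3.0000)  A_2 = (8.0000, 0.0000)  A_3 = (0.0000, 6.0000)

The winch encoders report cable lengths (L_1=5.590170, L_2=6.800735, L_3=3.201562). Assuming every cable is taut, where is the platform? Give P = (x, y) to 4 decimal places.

each cable: (A_i−P)·(A_i−P) = L_i²; let c_i = ‖A_i‖²−L_i²
c_1 = 64.0000+9.0000−31.2500 = 41.7500
row 1: 0.0000x + 6.0000y = 24.0000  (c_2=17.7500)
row 2: 16.0000x − 6.0000y = 16.0000  (c_3=25.7500)
Cramer on rows 1–2 → x = 2.5000, y = 4.0000

(2.5000, 4.0000)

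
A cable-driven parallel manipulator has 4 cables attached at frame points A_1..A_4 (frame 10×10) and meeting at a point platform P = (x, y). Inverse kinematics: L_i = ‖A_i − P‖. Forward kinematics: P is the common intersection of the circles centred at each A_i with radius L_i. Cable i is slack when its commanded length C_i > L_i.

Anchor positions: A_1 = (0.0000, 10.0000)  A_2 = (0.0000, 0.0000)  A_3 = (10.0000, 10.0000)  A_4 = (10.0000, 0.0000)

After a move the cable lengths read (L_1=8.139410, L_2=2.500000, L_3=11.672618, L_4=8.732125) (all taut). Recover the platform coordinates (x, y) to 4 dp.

circle eqns → linear via eq_j − eq_1; set q_j = A_j·A_j − L_j²
q_1 = 0.0000+100.0000−66.2500 = 33.7500
0.0000·x + 20.0000·y = q_1−q_2 = 40.0000
-20.0000·x + 0.0000·y = q_1−q_3 = -30.0000
-20.0000·x + 20.0000·y = q_1−q_4 = 10.0000
solve first two rows → x=1.5000, y=2.0000
check cable 4: ‖A_4−P‖² = 76.2500 ≈ L_4² = 76.2500 ✓

(1.5000, 2.0000)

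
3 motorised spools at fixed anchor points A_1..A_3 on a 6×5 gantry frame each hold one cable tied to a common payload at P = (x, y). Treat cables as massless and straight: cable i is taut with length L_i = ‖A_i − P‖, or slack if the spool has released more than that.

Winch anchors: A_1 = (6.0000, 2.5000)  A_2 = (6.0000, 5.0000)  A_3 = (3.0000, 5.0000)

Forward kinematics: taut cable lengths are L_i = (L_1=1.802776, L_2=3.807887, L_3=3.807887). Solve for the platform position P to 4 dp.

each cable: (A_i−P)·(A_i−P) = L_i²; let k_i = ‖A_i‖²−L_i²
k_1 = 36.0000+6.2500−3.2500 = 39.0000
row 1: 0.0000x − 5.0000y = -7.5000  (k_2=46.5000)
row 2: 6.0000x − 5.0000y = 19.5000  (k_3=19.5000)
Cramer on rows 1–2 → x = 4.5000, y = 1.5000

(4.5000, 1.5000)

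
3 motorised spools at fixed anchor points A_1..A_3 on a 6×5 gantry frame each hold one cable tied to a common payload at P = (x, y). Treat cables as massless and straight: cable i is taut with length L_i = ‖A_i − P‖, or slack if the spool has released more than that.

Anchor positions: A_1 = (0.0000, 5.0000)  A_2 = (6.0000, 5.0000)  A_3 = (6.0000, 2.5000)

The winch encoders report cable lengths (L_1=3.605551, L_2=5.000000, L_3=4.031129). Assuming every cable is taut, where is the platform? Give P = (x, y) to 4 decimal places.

expand ‖A_i−P‖²=L_i² and subtract eq 1 (k_i ≔ ‖A_i‖²−L_i²)
k_1 = 0.0000+25.0000−13.0000 = 12.0000
eq1−eq2 → [-12.0000  0.0000]·P = -24.0000
eq1−eq3 → [-12.0000  5.0000]·P = -14.0000
2×2 solve → P = (2.0000, 2.0000)

(2.0000, 2.0000)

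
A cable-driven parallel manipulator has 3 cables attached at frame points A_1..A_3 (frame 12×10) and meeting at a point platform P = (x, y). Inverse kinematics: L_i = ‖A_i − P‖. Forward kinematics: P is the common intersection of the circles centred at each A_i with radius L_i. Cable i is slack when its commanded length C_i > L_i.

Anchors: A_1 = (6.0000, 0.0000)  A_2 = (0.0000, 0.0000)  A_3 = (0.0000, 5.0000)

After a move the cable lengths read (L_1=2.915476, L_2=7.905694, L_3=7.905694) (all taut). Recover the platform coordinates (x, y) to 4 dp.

(7.5000, 2.5000)

expand ‖A_i−P‖²=L_i² and subtract eq 1 (q_i ≔ ‖A_i‖²−L_i²)
q_1 = 36.0000+0.0000−8.5000 = 27.5000
eq1−eq2 → [12.0000  0.0000]·P = 90.0000
eq1−eq3 → [12.0000  -10.0000]·P = 65.0000
2×2 solve → P = (7.5000, 2.5000)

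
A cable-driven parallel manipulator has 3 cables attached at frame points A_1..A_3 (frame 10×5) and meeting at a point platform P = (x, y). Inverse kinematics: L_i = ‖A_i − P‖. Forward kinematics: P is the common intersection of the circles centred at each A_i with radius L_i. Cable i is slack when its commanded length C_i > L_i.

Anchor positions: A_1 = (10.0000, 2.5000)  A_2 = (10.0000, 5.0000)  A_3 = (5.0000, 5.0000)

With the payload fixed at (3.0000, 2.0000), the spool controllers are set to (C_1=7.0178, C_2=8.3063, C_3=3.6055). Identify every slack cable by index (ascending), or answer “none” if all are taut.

2

cable 1: √((7.0000)²+(0.5000)²)=7.0178, C_1=7.0178: taut
cable 2: √((7.0000)²+(3.0000)²)=7.6158, C_2=8.3063: slack
cable 3: √((2.0000)²+(3.0000)²)=3.6056, C_3=3.6055: taut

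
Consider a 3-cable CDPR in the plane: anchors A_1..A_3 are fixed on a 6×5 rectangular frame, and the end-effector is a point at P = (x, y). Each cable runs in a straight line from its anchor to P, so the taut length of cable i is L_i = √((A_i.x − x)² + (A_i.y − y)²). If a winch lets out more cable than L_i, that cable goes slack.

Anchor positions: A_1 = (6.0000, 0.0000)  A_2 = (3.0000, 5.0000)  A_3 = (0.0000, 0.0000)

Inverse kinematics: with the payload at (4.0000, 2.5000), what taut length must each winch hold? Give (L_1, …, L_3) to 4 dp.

(3.2016, 2.6926, 4.7170)

cable 1: Δx=2.0000, Δy=-2.5000; L_1 = √(Δx²+Δy²) = 3.2016
cable 2: Δx=-1.0000, Δy=2.5000; L_2 = √(Δx²+Δy²) = 2.6926
cable 3: Δx=-4.0000, Δy=-2.5000; L_3 = √(Δx²+Δy²) = 4.7170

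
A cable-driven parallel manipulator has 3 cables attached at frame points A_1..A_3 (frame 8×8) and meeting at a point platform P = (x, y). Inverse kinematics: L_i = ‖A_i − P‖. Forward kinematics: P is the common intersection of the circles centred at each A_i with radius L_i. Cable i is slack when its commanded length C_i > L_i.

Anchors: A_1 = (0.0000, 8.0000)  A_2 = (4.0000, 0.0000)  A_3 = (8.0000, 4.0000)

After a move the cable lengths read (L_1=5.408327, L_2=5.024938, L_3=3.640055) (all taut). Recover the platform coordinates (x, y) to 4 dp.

expand ‖A_i−P‖²=L_i² and subtract eq 1 (c_i ≔ ‖A_i‖²−L_i²)
c_1 = 0.0000+64.0000−29.2500 = 34.7500
eq1−eq2 → [-8.0000  16.0000]·P = 44.0000
eq1−eq3 → [-16.0000  8.0000]·P = -32.0000
2×2 solve → P = (4.5000, 5.0000)

(4.5000, 5.0000)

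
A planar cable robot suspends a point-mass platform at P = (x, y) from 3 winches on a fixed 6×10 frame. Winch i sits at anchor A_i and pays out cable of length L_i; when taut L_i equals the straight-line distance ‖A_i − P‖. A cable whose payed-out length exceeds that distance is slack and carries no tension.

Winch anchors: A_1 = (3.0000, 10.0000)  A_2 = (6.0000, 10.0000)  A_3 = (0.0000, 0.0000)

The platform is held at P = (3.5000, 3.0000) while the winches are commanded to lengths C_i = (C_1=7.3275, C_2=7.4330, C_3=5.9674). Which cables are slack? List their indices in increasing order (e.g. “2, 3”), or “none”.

cable 1: √((-0.5000)²+(7.0000)²)=7.0178, C_1=7.3275: slack
cable 2: √((2.5000)²+(7.0000)²)=7.4330, C_2=7.4330: taut
cable 3: √((-3.5000)²+(-3.0000)²)=4.6098, C_3=5.9674: slack

1, 3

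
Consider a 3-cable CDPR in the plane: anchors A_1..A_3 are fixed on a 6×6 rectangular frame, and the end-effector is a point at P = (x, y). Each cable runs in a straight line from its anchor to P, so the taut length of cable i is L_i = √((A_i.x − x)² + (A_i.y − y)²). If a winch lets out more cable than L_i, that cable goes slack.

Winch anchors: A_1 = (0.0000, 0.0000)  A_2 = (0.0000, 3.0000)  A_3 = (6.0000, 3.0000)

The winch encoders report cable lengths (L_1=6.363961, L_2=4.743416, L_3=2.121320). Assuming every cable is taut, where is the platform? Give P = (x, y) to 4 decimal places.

(4.5000, 4.5000)

circle eqns → linear via eq_j − eq_1; set q_j = A_j·A_j − L_j²
q_1 = 0.0000+0.0000−40.5000 = -40.5000
0.0000·x − 6.0000·y = q_1−q_2 = -27.0000
-12.0000·x − 6.0000·y = q_1−q_3 = -81.0000
solve first two rows → x=4.5000, y=4.5000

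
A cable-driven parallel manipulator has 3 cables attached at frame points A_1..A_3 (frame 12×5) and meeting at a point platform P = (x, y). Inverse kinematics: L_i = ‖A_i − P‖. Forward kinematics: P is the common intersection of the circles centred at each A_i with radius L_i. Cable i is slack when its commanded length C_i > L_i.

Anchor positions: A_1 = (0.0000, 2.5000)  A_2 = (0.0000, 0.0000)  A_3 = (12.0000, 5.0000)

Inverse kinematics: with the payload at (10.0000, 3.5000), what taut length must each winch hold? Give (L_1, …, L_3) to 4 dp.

L_1 = √((0.0000−10.0000)² + (2.5000−3.5000)²) = 10.0499
L_2 = √((0.0000−10.0000)² + (0.0000−3.5000)²) = 10.5948
L_3 = √((12.0000−10.0000)² + (5.0000−3.5000)²) = 2.5000

(10.0499, 10.5948, 2.5000)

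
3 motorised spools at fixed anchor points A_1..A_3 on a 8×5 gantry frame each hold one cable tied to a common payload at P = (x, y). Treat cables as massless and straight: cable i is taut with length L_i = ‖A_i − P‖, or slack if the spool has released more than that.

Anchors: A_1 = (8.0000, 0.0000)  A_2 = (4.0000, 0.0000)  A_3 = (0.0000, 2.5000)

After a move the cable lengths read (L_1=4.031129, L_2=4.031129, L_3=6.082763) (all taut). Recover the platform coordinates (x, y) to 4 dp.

(6.0000, 3.5000)

circle eqns → linear via eq_j − eq_1; set k_j = A_j·A_j − L_j²
k_1 = 64.0000+0.0000−16.2500 = 47.7500
8.0000·x + 0.0000·y = k_1−k_2 = 48.0000
16.0000·x − 5.0000·y = k_1−k_3 = 78.5000
solve first two rows → x=6.0000, y=3.5000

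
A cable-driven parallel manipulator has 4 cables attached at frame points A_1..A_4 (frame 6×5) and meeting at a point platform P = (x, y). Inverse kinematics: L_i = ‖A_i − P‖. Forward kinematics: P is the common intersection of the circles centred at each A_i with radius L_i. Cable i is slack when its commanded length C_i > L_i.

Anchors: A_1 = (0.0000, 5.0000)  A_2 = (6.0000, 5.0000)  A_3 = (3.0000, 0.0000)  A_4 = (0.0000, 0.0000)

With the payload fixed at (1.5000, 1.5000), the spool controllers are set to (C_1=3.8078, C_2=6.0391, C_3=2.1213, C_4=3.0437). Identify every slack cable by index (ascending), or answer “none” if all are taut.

cable 1: √((-1.5000)²+(3.5000)²)=3.8079, C_1=3.8078: taut
cable 2: √((4.5000)²+(3.5000)²)=5.7009, C_2=6.0391: slack
cable 3: √((1.5000)²+(-1.5000)²)=2.1213, C_3=2.1213: taut
cable 4: √((-1.5000)²+(-1.5000)²)=2.1213, C_4=3.0437: slack

2, 4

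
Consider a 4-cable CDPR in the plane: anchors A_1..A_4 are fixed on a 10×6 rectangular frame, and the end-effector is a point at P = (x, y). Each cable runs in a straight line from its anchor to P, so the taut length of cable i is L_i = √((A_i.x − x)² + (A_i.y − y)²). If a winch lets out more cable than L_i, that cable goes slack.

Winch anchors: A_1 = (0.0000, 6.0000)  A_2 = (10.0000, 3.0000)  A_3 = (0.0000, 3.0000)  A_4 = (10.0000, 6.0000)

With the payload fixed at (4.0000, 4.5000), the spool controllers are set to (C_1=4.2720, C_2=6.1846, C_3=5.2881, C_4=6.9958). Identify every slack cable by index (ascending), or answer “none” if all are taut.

i=1: geometric 4.2720 vs commanded 4.2720 ⇒ taut
i=2: geometric 6.1847 vs commanded 6.1846 ⇒ taut
i=3: geometric 4.2720 vs commanded 5.2881 ⇒ slack
i=4: geometric 6.1847 vs commanded 6.9958 ⇒ slack

3, 4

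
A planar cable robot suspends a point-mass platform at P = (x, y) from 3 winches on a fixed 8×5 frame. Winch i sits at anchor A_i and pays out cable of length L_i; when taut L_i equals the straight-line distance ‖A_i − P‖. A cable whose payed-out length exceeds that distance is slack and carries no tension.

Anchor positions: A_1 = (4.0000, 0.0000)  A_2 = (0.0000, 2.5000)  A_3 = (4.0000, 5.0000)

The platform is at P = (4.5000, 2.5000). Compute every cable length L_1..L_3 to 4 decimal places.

(2.5495, 4.5000, 2.5495)

cable 1: Δx=-0.5000, Δy=-2.5000; L_1 = √(Δx²+Δy²) = 2.5495
cable 2: Δx=-4.5000, Δy=0.0000; L_2 = √(Δx²+Δy²) = 4.5000
cable 3: Δx=-0.5000, Δy=2.5000; L_3 = √(Δx²+Δy²) = 2.5495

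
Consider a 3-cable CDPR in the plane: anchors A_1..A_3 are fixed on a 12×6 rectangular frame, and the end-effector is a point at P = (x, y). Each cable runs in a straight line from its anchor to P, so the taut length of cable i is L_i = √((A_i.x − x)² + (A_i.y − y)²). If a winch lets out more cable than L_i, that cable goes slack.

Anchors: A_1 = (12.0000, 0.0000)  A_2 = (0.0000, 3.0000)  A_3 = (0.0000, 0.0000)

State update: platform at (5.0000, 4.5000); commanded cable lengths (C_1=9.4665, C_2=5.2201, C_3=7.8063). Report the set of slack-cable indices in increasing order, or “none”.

cable 1: √((7.0000)²+(-4.5000)²)=8.3217, C_1=9.4665: slack
cable 2: √((-5.0000)²+(-1.5000)²)=5.2202, C_2=5.2201: taut
cable 3: √((-5.0000)²+(-4.5000)²)=6.7268, C_3=7.8063: slack

1, 3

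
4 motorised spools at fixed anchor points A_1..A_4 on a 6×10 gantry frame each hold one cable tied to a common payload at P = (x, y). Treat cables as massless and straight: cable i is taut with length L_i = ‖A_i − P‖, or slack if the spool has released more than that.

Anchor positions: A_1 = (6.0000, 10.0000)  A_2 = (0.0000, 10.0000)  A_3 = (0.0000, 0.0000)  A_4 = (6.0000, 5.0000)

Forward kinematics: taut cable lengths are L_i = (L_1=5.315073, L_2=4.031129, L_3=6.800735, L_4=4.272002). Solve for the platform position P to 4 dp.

(2.0000, 6.5000)

each cable: (A_i−P)·(A_i−P) = L_i²; let k_i = ‖A_i‖²−L_i²
k_1 = 36.0000+100.0000−28.2500 = 107.7500
row 1: 12.0000x + 0.0000y = 24.0000  (k_2=83.7500)
row 2: 12.0000x + 20.0000y = 154.0000  (k_3=-46.2500)
row 3: 0.0000x + 10.0000y = 65.0000  (k_4=42.7500)
Cramer on rows 1–2 → x = 2.0000, y = 6.5000
check cable 4: ‖A_4−P‖² = 18.2500 ≈ L_4² = 18.2500 ✓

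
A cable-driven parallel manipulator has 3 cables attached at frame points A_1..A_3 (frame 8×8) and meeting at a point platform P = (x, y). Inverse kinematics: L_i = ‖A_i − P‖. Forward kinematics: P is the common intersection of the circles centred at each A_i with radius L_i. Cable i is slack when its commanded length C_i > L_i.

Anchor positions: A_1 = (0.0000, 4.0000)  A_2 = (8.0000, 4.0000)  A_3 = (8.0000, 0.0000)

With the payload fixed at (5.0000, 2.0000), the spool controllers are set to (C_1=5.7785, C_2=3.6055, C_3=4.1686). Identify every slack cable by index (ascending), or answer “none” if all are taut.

1, 3

i=1: geometric 5.3852 vs commanded 5.7785 ⇒ slack
i=2: geometric 3.6056 vs commanded 3.6055 ⇒ taut
i=3: geometric 3.6056 vs commanded 4.1686 ⇒ slack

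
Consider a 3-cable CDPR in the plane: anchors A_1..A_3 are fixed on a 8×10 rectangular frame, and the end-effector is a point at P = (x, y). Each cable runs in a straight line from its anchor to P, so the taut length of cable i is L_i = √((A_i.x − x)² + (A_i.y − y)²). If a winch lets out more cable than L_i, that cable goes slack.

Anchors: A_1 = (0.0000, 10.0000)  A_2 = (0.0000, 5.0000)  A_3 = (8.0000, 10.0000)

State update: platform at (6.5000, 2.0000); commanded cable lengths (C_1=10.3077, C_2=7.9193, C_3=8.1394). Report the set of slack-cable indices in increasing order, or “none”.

cable 1: √((-6.5000)²+(8.0000)²)=10.3078, C_1=10.3077: taut
cable 2: √((-6.5000)²+(3.0000)²)=7.1589, C_2=7.9193: slack
cable 3: √((1.5000)²+(8.0000)²)=8.1394, C_3=8.1394: taut

2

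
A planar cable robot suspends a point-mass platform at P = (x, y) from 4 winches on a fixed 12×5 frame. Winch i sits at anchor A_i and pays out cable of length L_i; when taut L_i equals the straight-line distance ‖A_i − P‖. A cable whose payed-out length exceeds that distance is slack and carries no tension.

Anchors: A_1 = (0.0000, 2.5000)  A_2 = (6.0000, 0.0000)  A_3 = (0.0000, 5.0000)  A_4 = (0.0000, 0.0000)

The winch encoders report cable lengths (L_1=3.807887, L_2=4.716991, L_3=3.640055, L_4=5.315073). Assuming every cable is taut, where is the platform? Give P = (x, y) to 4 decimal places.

expand ‖A_i−P‖²=L_i² and subtract eq 1 (c_i ≔ ‖A_i‖²−L_i²)
c_1 = 0.0000+6.2500−14.5000 = -8.2500
eq1−eq2 → [-12.0000  5.0000]·P = -22.0000
eq1−eq3 → [0.0000  -5.0000]·P = -20.0000
eq1−eq4 → [0.0000  5.0000]·P = 20.0000
2×2 solve → P = (3.5000, 4.0000)
check cable 4: ‖A_4−P‖² = 28.2500 ≈ L_4² = 28.2500 ✓

(3.5000, 4.0000)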